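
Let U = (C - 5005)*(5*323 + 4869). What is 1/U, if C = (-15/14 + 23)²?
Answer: -49/1437390951 ≈ -3.4090e-8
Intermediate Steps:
C = 94249/196 (C = (-15*1/14 + 23)² = (-15/14 + 23)² = (307/14)² = 94249/196 ≈ 480.86)
U = -1437390951/49 (U = (94249/196 - 5005)*(5*323 + 4869) = -886731*(1615 + 4869)/196 = -886731/196*6484 = -1437390951/49 ≈ -2.9334e+7)
1/U = 1/(-1437390951/49) = -49/1437390951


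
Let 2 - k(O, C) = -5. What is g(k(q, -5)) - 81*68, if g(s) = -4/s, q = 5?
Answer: -38560/7 ≈ -5508.6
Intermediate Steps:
k(O, C) = 7 (k(O, C) = 2 - 1*(-5) = 2 + 5 = 7)
g(k(q, -5)) - 81*68 = -4/7 - 81*68 = -4*1/7 - 5508 = -4/7 - 5508 = -38560/7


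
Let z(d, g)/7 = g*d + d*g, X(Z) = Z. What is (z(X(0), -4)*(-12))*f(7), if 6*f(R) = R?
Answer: 0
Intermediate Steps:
z(d, g) = 14*d*g (z(d, g) = 7*(g*d + d*g) = 7*(d*g + d*g) = 7*(2*d*g) = 14*d*g)
f(R) = R/6
(z(X(0), -4)*(-12))*f(7) = ((14*0*(-4))*(-12))*((⅙)*7) = (0*(-12))*(7/6) = 0*(7/6) = 0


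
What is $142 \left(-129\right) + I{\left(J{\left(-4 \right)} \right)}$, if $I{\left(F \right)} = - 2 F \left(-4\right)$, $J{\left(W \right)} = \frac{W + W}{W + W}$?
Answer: $-18310$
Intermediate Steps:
$J{\left(W \right)} = 1$ ($J{\left(W \right)} = \frac{2 W}{2 W} = 2 W \frac{1}{2 W} = 1$)
$I{\left(F \right)} = 8 F$
$142 \left(-129\right) + I{\left(J{\left(-4 \right)} \right)} = 142 \left(-129\right) + 8 \cdot 1 = -18318 + 8 = -18310$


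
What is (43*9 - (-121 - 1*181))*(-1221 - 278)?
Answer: -1032811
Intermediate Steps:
(43*9 - (-121 - 1*181))*(-1221 - 278) = (387 - (-121 - 181))*(-1499) = (387 - 1*(-302))*(-1499) = (387 + 302)*(-1499) = 689*(-1499) = -1032811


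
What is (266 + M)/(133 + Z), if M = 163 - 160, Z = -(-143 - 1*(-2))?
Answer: 269/274 ≈ 0.98175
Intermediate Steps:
Z = 141 (Z = -(-143 + 2) = -1*(-141) = 141)
M = 3
(266 + M)/(133 + Z) = (266 + 3)/(133 + 141) = 269/274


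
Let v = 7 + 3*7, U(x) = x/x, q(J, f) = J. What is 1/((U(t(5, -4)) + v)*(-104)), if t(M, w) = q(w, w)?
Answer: -1/3016 ≈ -0.00033156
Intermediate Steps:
t(M, w) = w
U(x) = 1
v = 28 (v = 7 + 21 = 28)
1/((U(t(5, -4)) + v)*(-104)) = 1/((1 + 28)*(-104)) = 1/(29*(-104)) = 1/(-3016) = -1/3016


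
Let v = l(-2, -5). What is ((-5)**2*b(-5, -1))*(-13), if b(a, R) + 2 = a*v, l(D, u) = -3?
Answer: -4225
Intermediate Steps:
v = -3
b(a, R) = -2 - 3*a (b(a, R) = -2 + a*(-3) = -2 - 3*a)
((-5)**2*b(-5, -1))*(-13) = ((-5)**2*(-2 - 3*(-5)))*(-13) = (25*(-2 + 15))*(-13) = (25*13)*(-13) = 325*(-13) = -4225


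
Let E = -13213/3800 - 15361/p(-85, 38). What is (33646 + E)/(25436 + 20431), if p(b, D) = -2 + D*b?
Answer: 17218432541/23471672800 ≈ 0.73358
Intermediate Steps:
E = 1958423/1535200 (E = -13213/3800 - 15361/(-2 + 38*(-85)) = -13213*1/3800 - 15361/(-2 - 3230) = -13213/3800 - 15361/(-3232) = -13213/3800 - 15361*(-1/3232) = -13213/3800 + 15361/3232 = 1958423/1535200 ≈ 1.2757)
(33646 + E)/(25436 + 20431) = (33646 + 1958423/1535200)/(25436 + 20431) = (51655297623/1535200)/45867 = (51655297623/1535200)*(1/45867) = 17218432541/23471672800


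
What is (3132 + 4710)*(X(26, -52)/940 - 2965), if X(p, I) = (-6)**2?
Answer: -5464038972/235 ≈ -2.3251e+7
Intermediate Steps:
X(p, I) = 36
(3132 + 4710)*(X(26, -52)/940 - 2965) = (3132 + 4710)*(36/940 - 2965) = 7842*(36*(1/940) - 2965) = 7842*(9/235 - 2965) = 7842*(-696766/235) = -5464038972/235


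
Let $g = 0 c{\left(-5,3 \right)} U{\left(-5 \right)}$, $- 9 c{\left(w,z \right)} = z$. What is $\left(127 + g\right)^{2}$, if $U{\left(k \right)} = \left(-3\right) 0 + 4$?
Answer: $16129$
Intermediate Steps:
$U{\left(k \right)} = 4$ ($U{\left(k \right)} = 0 + 4 = 4$)
$c{\left(w,z \right)} = - \frac{z}{9}$
$g = 0$ ($g = 0 \left(\left(- \frac{1}{9}\right) 3\right) 4 = 0 \left(- \frac{1}{3}\right) 4 = 0 \cdot 4 = 0$)
$\left(127 + g\right)^{2} = \left(127 + 0\right)^{2} = 127^{2} = 16129$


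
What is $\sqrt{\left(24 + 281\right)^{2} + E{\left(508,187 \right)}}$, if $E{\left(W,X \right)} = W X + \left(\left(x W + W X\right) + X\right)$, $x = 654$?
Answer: $2 \sqrt{153859} \approx 784.5$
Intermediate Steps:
$E{\left(W,X \right)} = X + 654 W + 2 W X$ ($E{\left(W,X \right)} = W X + \left(\left(654 W + W X\right) + X\right) = W X + \left(X + 654 W + W X\right) = X + 654 W + 2 W X$)
$\sqrt{\left(24 + 281\right)^{2} + E{\left(508,187 \right)}} = \sqrt{\left(24 + 281\right)^{2} + \left(187 + 654 \cdot 508 + 2 \cdot 508 \cdot 187\right)} = \sqrt{305^{2} + \left(187 + 332232 + 189992\right)} = \sqrt{93025 + 522411} = \sqrt{615436} = 2 \sqrt{153859}$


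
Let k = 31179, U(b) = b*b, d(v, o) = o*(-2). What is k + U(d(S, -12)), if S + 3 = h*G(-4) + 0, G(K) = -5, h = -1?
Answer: 31755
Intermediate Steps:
S = 2 (S = -3 + (-1*(-5) + 0) = -3 + (5 + 0) = -3 + 5 = 2)
d(v, o) = -2*o
U(b) = b²
k + U(d(S, -12)) = 31179 + (-2*(-12))² = 31179 + 24² = 31179 + 576 = 31755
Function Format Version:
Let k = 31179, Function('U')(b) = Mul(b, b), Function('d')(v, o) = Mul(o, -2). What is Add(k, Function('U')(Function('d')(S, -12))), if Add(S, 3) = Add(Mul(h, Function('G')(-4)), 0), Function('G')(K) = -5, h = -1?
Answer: 31755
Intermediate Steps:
S = 2 (S = Add(-3, Add(Mul(-1, -5), 0)) = Add(-3, Add(5, 0)) = Add(-3, 5) = 2)
Function('d')(v, o) = Mul(-2, o)
Function('U')(b) = Pow(b, 2)
Add(k, Function('U')(Function('d')(S, -12))) = Add(31179, Pow(Mul(-2, -12), 2)) = Add(31179, Pow(24, 2)) = Add(31179, 576) = 31755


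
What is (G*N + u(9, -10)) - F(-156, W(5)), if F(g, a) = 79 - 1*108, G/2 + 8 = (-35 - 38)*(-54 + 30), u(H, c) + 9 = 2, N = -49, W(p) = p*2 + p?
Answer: -170890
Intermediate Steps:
W(p) = 3*p (W(p) = 2*p + p = 3*p)
u(H, c) = -7 (u(H, c) = -9 + 2 = -7)
G = 3488 (G = -16 + 2*((-35 - 38)*(-54 + 30)) = -16 + 2*(-73*(-24)) = -16 + 2*1752 = -16 + 3504 = 3488)
F(g, a) = -29 (F(g, a) = 79 - 108 = -29)
(G*N + u(9, -10)) - F(-156, W(5)) = (3488*(-49) - 7) - 1*(-29) = (-170912 - 7) + 29 = -170919 + 29 = -170890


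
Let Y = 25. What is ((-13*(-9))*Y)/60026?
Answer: 2925/60026 ≈ 0.048729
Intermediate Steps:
((-13*(-9))*Y)/60026 = (-13*(-9)*25)/60026 = (117*25)*(1/60026) = 2925*(1/60026) = 2925/60026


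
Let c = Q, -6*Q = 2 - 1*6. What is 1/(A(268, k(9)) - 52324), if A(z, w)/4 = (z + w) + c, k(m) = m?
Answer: -3/153640 ≈ -1.9526e-5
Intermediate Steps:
Q = ⅔ (Q = -(2 - 1*6)/6 = -(2 - 6)/6 = -⅙*(-4) = ⅔ ≈ 0.66667)
c = ⅔ ≈ 0.66667
A(z, w) = 8/3 + 4*w + 4*z (A(z, w) = 4*((z + w) + ⅔) = 4*((w + z) + ⅔) = 4*(⅔ + w + z) = 8/3 + 4*w + 4*z)
1/(A(268, k(9)) - 52324) = 1/((8/3 + 4*9 + 4*268) - 52324) = 1/((8/3 + 36 + 1072) - 52324) = 1/(3332/3 - 52324) = 1/(-153640/3) = -3/153640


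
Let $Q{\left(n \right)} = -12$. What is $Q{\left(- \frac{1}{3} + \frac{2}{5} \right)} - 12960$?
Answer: $-12972$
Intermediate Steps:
$Q{\left(- \frac{1}{3} + \frac{2}{5} \right)} - 12960 = -12 - 12960 = -12972$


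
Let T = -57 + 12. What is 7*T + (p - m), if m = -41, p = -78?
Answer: -352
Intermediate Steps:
T = -45
7*T + (p - m) = 7*(-45) + (-78 - 1*(-41)) = -315 + (-78 + 41) = -315 - 37 = -352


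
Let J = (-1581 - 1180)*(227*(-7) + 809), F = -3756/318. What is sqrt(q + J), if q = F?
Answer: sqrt(6049373042)/53 ≈ 1467.5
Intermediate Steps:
F = -626/53 (F = -3756*1/318 = -626/53 ≈ -11.811)
J = 2153580 (J = -2761*(-1589 + 809) = -2761*(-780) = 2153580)
q = -626/53 ≈ -11.811
sqrt(q + J) = sqrt(-626/53 + 2153580) = sqrt(114139114/53) = sqrt(6049373042)/53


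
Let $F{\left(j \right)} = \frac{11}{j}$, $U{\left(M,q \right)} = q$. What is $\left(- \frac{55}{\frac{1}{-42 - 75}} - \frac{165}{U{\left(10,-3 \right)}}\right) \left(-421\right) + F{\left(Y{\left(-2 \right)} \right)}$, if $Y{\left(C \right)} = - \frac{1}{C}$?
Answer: $-2732268$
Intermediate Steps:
$\left(- \frac{55}{\frac{1}{-42 - 75}} - \frac{165}{U{\left(10,-3 \right)}}\right) \left(-421\right) + F{\left(Y{\left(-2 \right)} \right)} = \left(- \frac{55}{\frac{1}{-42 - 75}} - \frac{165}{-3}\right) \left(-421\right) + \frac{11}{\left(-1\right) \frac{1}{-2}} = \left(- \frac{55}{\frac{1}{-117}} - -55\right) \left(-421\right) + \frac{11}{\left(-1\right) \left(- \frac{1}{2}\right)} = \left(- \frac{55}{- \frac{1}{117}} + 55\right) \left(-421\right) + 11 \frac{1}{\frac{1}{2}} = \left(\left(-55\right) \left(-117\right) + 55\right) \left(-421\right) + 11 \cdot 2 = \left(6435 + 55\right) \left(-421\right) + 22 = 6490 \left(-421\right) + 22 = -2732290 + 22 = -2732268$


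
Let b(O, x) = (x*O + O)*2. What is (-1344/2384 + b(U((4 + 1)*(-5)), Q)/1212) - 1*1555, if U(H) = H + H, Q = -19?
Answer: -23387329/15049 ≈ -1554.1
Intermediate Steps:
U(H) = 2*H
b(O, x) = 2*O + 2*O*x (b(O, x) = (O*x + O)*2 = (O + O*x)*2 = 2*O + 2*O*x)
(-1344/2384 + b(U((4 + 1)*(-5)), Q)/1212) - 1*1555 = (-1344/2384 + (2*(2*((4 + 1)*(-5)))*(1 - 19))/1212) - 1*1555 = (-1344*1/2384 + (2*(2*(5*(-5)))*(-18))*(1/1212)) - 1555 = (-84/149 + (2*(2*(-25))*(-18))*(1/1212)) - 1555 = (-84/149 + (2*(-50)*(-18))*(1/1212)) - 1555 = (-84/149 + 1800*(1/1212)) - 1555 = (-84/149 + 150/101) - 1555 = 13866/15049 - 1555 = -23387329/15049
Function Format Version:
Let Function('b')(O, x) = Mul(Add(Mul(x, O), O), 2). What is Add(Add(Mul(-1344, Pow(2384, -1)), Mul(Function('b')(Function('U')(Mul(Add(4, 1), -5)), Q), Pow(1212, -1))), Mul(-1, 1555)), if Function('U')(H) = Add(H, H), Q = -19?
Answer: Rational(-23387329, 15049) ≈ -1554.1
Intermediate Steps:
Function('U')(H) = Mul(2, H)
Function('b')(O, x) = Add(Mul(2, O), Mul(2, O, x)) (Function('b')(O, x) = Mul(Add(Mul(O, x), O), 2) = Mul(Add(O, Mul(O, x)), 2) = Add(Mul(2, O), Mul(2, O, x)))
Add(Add(Mul(-1344, Pow(2384, -1)), Mul(Function('b')(Function('U')(Mul(Add(4, 1), -5)), Q), Pow(1212, -1))), Mul(-1, 1555)) = Add(Add(Mul(-1344, Pow(2384, -1)), Mul(Mul(2, Mul(2, Mul(Add(4, 1), -5)), Add(1, -19)), Pow(1212, -1))), Mul(-1, 1555)) = Add(Add(Mul(-1344, Rational(1, 2384)), Mul(Mul(2, Mul(2, Mul(5, -5)), -18), Rational(1, 1212))), -1555) = Add(Add(Rational(-84, 149), Mul(Mul(2, Mul(2, -25), -18), Rational(1, 1212))), -1555) = Add(Add(Rational(-84, 149), Mul(Mul(2, -50, -18), Rational(1, 1212))), -1555) = Add(Add(Rational(-84, 149), Mul(1800, Rational(1, 1212))), -1555) = Add(Add(Rational(-84, 149), Rational(150, 101)), -1555) = Add(Rational(13866, 15049), -1555) = Rational(-23387329, 15049)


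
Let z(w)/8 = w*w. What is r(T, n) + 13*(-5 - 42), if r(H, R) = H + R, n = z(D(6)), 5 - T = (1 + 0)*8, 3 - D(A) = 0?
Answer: -542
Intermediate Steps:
D(A) = 3 (D(A) = 3 - 1*0 = 3 + 0 = 3)
T = -3 (T = 5 - (1 + 0)*8 = 5 - 8 = -3)
z(w) = 8*w**2 (z(w) = 8*(w*w) = 8*w**2)
n = 72 (n = 8*3**2 = 8*9 = 72)
r(T, n) + 13*(-5 - 42) = (-3 + 72) + 13*(-5 - 42) = 69 + 13*(-47) = 69 - 611 = -542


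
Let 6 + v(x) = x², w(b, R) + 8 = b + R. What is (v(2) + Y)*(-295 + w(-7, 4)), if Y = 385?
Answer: -117198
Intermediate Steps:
w(b, R) = -8 + R + b (w(b, R) = -8 + (b + R) = -8 + (R + b) = -8 + R + b)
v(x) = -6 + x²
(v(2) + Y)*(-295 + w(-7, 4)) = ((-6 + 2²) + 385)*(-295 + (-8 + 4 - 7)) = ((-6 + 4) + 385)*(-295 - 11) = (-2 + 385)*(-306) = 383*(-306) = -117198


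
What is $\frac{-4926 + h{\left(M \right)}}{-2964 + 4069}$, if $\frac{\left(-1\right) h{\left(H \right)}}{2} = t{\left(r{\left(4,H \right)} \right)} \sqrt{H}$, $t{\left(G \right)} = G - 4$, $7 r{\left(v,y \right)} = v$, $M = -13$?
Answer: $- \frac{4926}{1105} + \frac{48 i \sqrt{13}}{7735} \approx -4.4579 + 0.022374 i$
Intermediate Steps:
$r{\left(v,y \right)} = \frac{v}{7}$
$t{\left(G \right)} = -4 + G$ ($t{\left(G \right)} = G - 4 = -4 + G$)
$h{\left(H \right)} = \frac{48 \sqrt{H}}{7}$ ($h{\left(H \right)} = - 2 \left(-4 + \frac{1}{7} \cdot 4\right) \sqrt{H} = - 2 \left(-4 + \frac{4}{7}\right) \sqrt{H} = - 2 \left(- \frac{24 \sqrt{H}}{7}\right) = \frac{48 \sqrt{H}}{7}$)
$\frac{-4926 + h{\left(M \right)}}{-2964 + 4069} = \frac{-4926 + \frac{48 \sqrt{-13}}{7}}{-2964 + 4069} = \frac{-4926 + \frac{48 i \sqrt{13}}{7}}{1105} = \left(-4926 + \frac{48 i \sqrt{13}}{7}\right) \frac{1}{1105} = - \frac{4926}{1105} + \frac{48 i \sqrt{13}}{7735}$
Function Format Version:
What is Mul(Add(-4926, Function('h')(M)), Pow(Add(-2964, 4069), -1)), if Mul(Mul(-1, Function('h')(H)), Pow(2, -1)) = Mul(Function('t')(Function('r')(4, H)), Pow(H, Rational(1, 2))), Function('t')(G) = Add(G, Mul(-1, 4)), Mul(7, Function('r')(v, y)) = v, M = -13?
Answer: Add(Rational(-4926, 1105), Mul(Rational(48, 7735), I, Pow(13, Rational(1, 2)))) ≈ Add(-4.4579, Mul(0.022374, I))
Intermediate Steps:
Function('r')(v, y) = Mul(Rational(1, 7), v)
Function('t')(G) = Add(-4, G) (Function('t')(G) = Add(G, -4) = Add(-4, G))
Function('h')(H) = Mul(Rational(48, 7), Pow(H, Rational(1, 2))) (Function('h')(H) = Mul(-2, Mul(Add(-4, Mul(Rational(1, 7), 4)), Pow(H, Rational(1, 2)))) = Mul(-2, Mul(Add(-4, Rational(4, 7)), Pow(H, Rational(1, 2)))) = Mul(-2, Mul(Rational(-24, 7), Pow(H, Rational(1, 2)))) = Mul(Rational(48, 7), Pow(H, Rational(1, 2))))
Mul(Add(-4926, Function('h')(M)), Pow(Add(-2964, 4069), -1)) = Mul(Add(-4926, Mul(Rational(48, 7), Pow(-13, Rational(1, 2)))), Pow(Add(-2964, 4069), -1)) = Mul(Add(-4926, Mul(Rational(48, 7), Mul(I, Pow(13, Rational(1, 2))))), Pow(1105, -1)) = Mul(Add(-4926, Mul(Rational(48, 7), I, Pow(13, Rational(1, 2)))), Rational(1, 1105)) = Add(Rational(-4926, 1105), Mul(Rational(48, 7735), I, Pow(13, Rational(1, 2))))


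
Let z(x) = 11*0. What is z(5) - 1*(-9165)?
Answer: 9165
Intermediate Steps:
z(x) = 0
z(5) - 1*(-9165) = 0 - 1*(-9165) = 0 + 9165 = 9165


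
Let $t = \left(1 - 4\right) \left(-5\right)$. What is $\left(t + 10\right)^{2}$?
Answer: $625$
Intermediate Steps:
$t = 15$ ($t = \left(-3\right) \left(-5\right) = 15$)
$\left(t + 10\right)^{2} = \left(15 + 10\right)^{2} = 25^{2} = 625$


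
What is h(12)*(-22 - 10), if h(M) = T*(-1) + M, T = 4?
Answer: -256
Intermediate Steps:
h(M) = -4 + M (h(M) = 4*(-1) + M = -4 + M)
h(12)*(-22 - 10) = (-4 + 12)*(-22 - 10) = 8*(-32) = -256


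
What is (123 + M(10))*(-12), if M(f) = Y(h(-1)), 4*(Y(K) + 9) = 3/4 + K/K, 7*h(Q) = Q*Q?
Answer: -5493/4 ≈ -1373.3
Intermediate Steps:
h(Q) = Q**2/7 (h(Q) = (Q*Q)/7 = Q**2/7)
Y(K) = -137/16 (Y(K) = -9 + (3/4 + K/K)/4 = -9 + (3*(1/4) + 1)/4 = -9 + (3/4 + 1)/4 = -9 + (1/4)*(7/4) = -9 + 7/16 = -137/16)
M(f) = -137/16
(123 + M(10))*(-12) = (123 - 137/16)*(-12) = (1831/16)*(-12) = -5493/4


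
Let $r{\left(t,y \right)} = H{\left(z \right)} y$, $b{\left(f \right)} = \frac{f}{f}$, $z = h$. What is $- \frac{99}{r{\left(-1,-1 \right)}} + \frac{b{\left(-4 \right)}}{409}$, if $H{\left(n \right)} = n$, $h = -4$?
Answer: $- \frac{40487}{1636} \approx -24.748$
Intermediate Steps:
$z = -4$
$b{\left(f \right)} = 1$
$r{\left(t,y \right)} = - 4 y$
$- \frac{99}{r{\left(-1,-1 \right)}} + \frac{b{\left(-4 \right)}}{409} = - \frac{99}{\left(-4\right) \left(-1\right)} + 1 \cdot \frac{1}{409} = - \frac{99}{4} + 1 \cdot \frac{1}{409} = \left(-99\right) \frac{1}{4} + \frac{1}{409} = - \frac{99}{4} + \frac{1}{409} = - \frac{40487}{1636}$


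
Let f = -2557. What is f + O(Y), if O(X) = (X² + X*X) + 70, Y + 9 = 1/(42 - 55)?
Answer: -392455/169 ≈ -2322.2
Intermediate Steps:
Y = -118/13 (Y = -9 + 1/(42 - 55) = -9 + 1/(-13) = -9 - 1/13 = -118/13 ≈ -9.0769)
O(X) = 70 + 2*X² (O(X) = (X² + X²) + 70 = 2*X² + 70 = 70 + 2*X²)
f + O(Y) = -2557 + (70 + 2*(-118/13)²) = -2557 + (70 + 2*(13924/169)) = -2557 + (70 + 27848/169) = -2557 + 39678/169 = -392455/169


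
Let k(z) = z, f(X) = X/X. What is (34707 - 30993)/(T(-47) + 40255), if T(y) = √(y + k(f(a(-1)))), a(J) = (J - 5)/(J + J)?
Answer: 149507070/1620465071 - 3714*I*√46/1620465071 ≈ 0.092262 - 1.5545e-5*I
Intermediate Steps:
a(J) = (-5 + J)/(2*J) (a(J) = (-5 + J)/((2*J)) = (-5 + J)*(1/(2*J)) = (-5 + J)/(2*J))
f(X) = 1
T(y) = √(1 + y) (T(y) = √(y + 1) = √(1 + y))
(34707 - 30993)/(T(-47) + 40255) = (34707 - 30993)/(√(1 - 47) + 40255) = 3714/(√(-46) + 40255) = 3714/(I*√46 + 40255) = 3714/(40255 + I*√46)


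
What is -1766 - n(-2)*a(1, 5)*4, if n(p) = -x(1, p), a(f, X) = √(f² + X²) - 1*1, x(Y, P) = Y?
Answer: -1770 + 4*√26 ≈ -1749.6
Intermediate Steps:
a(f, X) = -1 + √(X² + f²) (a(f, X) = √(X² + f²) - 1 = -1 + √(X² + f²))
n(p) = -1 (n(p) = -1*1 = -1)
-1766 - n(-2)*a(1, 5)*4 = -1766 - (-(-1 + √(5² + 1²)))*4 = -1766 - (-(-1 + √(25 + 1)))*4 = -1766 - (-(-1 + √26))*4 = -1766 - (1 - √26)*4 = -1766 - (4 - 4*√26) = -1766 + (-4 + 4*√26) = -1770 + 4*√26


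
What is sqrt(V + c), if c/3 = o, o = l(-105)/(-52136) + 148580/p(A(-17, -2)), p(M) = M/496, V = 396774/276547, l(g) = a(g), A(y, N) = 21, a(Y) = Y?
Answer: sqrt(227879478897590143722302)/147123004 ≈ 3244.7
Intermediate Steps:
l(g) = g
V = 396774/276547 (V = 396774*(1/276547) = 396774/276547 ≈ 1.4347)
p(M) = M/496 (p(M) = M*(1/496) = M/496)
o = 78412203565/22344 (o = -105/(-52136) + 148580/(((1/496)*21)) = -105*(-1/52136) + 148580/(21/496) = 15/7448 + 148580*(496/21) = 15/7448 + 73695680/21 = 78412203565/22344 ≈ 3.5093e+6)
c = 78412203565/7448 (c = 3*(78412203565/22344) = 78412203565/7448 ≈ 1.0528e+7)
sqrt(V + c) = sqrt(396774/276547 + 78412203565/7448) = sqrt(21684662614462807/2059722056) = sqrt(227879478897590143722302)/147123004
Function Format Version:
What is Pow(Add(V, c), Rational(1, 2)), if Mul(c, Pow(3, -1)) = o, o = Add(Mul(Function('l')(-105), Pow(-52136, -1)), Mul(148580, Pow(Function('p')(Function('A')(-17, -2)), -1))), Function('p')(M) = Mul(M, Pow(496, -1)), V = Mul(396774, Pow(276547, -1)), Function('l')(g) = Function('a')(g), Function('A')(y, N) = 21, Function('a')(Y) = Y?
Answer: Mul(Rational(1, 147123004), Pow(227879478897590143722302, Rational(1, 2))) ≈ 3244.7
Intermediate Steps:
Function('l')(g) = g
V = Rational(396774, 276547) (V = Mul(396774, Rational(1, 276547)) = Rational(396774, 276547) ≈ 1.4347)
Function('p')(M) = Mul(Rational(1, 496), M) (Function('p')(M) = Mul(M, Rational(1, 496)) = Mul(Rational(1, 496), M))
o = Rational(78412203565, 22344) (o = Add(Mul(-105, Pow(-52136, -1)), Mul(148580, Pow(Mul(Rational(1, 496), 21), -1))) = Add(Mul(-105, Rational(-1, 52136)), Mul(148580, Pow(Rational(21, 496), -1))) = Add(Rational(15, 7448), Mul(148580, Rational(496, 21))) = Add(Rational(15, 7448), Rational(73695680, 21)) = Rational(78412203565, 22344) ≈ 3.5093e+6)
c = Rational(78412203565, 7448) (c = Mul(3, Rational(78412203565, 22344)) = Rational(78412203565, 7448) ≈ 1.0528e+7)
Pow(Add(V, c), Rational(1, 2)) = Pow(Add(Rational(396774, 276547), Rational(78412203565, 7448)), Rational(1, 2)) = Pow(Rational(21684662614462807, 2059722056), Rational(1, 2)) = Mul(Rational(1, 147123004), Pow(227879478897590143722302, Rational(1, 2)))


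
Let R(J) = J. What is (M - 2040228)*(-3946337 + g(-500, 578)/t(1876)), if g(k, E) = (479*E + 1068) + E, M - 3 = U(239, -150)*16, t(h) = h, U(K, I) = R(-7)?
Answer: 3776179055977562/469 ≈ 8.0516e+12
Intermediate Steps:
U(K, I) = -7
M = -109 (M = 3 - 7*16 = 3 - 112 = -109)
g(k, E) = 1068 + 480*E (g(k, E) = (1068 + 479*E) + E = 1068 + 480*E)
(M - 2040228)*(-3946337 + g(-500, 578)/t(1876)) = (-109 - 2040228)*(-3946337 + (1068 + 480*578)/1876) = -2040337*(-3946337 + (1068 + 277440)*(1/1876)) = -2040337*(-3946337 + 278508*(1/1876)) = -2040337*(-3946337 + 69627/469) = -2040337*(-1850762426/469) = 3776179055977562/469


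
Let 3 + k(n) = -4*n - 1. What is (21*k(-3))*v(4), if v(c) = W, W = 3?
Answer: 504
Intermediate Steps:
k(n) = -4 - 4*n (k(n) = -3 + (-4*n - 1) = -3 + (-1 - 4*n) = -4 - 4*n)
v(c) = 3
(21*k(-3))*v(4) = (21*(-4 - 4*(-3)))*3 = (21*(-4 + 12))*3 = (21*8)*3 = 168*3 = 504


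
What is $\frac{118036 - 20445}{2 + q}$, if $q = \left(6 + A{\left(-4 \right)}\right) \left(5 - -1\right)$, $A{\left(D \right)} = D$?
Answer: $\frac{97591}{14} \approx 6970.8$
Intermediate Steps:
$q = 12$ ($q = \left(6 - 4\right) \left(5 - -1\right) = 2 \left(5 + \left(-1 + 2\right)\right) = 2 \left(5 + 1\right) = 2 \cdot 6 = 12$)
$\frac{118036 - 20445}{2 + q} = \frac{118036 - 20445}{2 + 12} = \frac{97591}{14}$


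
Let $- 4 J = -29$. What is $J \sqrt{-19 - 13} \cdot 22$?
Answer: $638 i \sqrt{2} \approx 902.27 i$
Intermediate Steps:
$J = \frac{29}{4}$ ($J = \left(- \frac{1}{4}\right) \left(-29\right) = \frac{29}{4} \approx 7.25$)
$J \sqrt{-19 - 13} \cdot 22 = \frac{29 \sqrt{-19 - 13}}{4} \cdot 22 = \frac{29 \sqrt{-32}}{4} \cdot 22 = \frac{29 \cdot 4 i \sqrt{2}}{4} \cdot 22 = 29 i \sqrt{2} \cdot 22 = 638 i \sqrt{2}$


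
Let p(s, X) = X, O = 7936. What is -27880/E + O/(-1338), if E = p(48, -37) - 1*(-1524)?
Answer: -24552136/994803 ≈ -24.680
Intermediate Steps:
E = 1487 (E = -37 - 1*(-1524) = -37 + 1524 = 1487)
-27880/E + O/(-1338) = -27880/1487 + 7936/(-1338) = -27880*1/1487 + 7936*(-1/1338) = -27880/1487 - 3968/669 = -24552136/994803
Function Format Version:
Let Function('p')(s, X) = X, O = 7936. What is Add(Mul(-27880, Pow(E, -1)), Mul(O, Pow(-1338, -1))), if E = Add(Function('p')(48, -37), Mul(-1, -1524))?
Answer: Rational(-24552136, 994803) ≈ -24.680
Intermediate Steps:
E = 1487 (E = Add(-37, Mul(-1, -1524)) = Add(-37, 1524) = 1487)
Add(Mul(-27880, Pow(E, -1)), Mul(O, Pow(-1338, -1))) = Add(Mul(-27880, Pow(1487, -1)), Mul(7936, Pow(-1338, -1))) = Add(Mul(-27880, Rational(1, 1487)), Mul(7936, Rational(-1, 1338))) = Add(Rational(-27880, 1487), Rational(-3968, 669)) = Rational(-24552136, 994803)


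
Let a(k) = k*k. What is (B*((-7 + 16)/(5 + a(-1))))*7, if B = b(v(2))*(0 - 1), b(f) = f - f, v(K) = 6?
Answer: 0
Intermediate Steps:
a(k) = k²
b(f) = 0
B = 0 (B = 0*(0 - 1) = 0*(-1) = 0)
(B*((-7 + 16)/(5 + a(-1))))*7 = (0*((-7 + 16)/(5 + (-1)²)))*7 = (0*(9/(5 + 1)))*7 = (0*(9/6))*7 = (0*(9*(⅙)))*7 = (0*(3/2))*7 = 0*7 = 0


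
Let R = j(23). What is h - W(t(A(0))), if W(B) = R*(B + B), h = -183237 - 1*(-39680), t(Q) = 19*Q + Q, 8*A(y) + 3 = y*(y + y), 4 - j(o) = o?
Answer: -143842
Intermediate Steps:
j(o) = 4 - o
A(y) = -3/8 + y**2/4 (A(y) = -3/8 + (y*(y + y))/8 = -3/8 + (y*(2*y))/8 = -3/8 + (2*y**2)/8 = -3/8 + y**2/4)
t(Q) = 20*Q
R = -19 (R = 4 - 1*23 = 4 - 23 = -19)
h = -143557 (h = -183237 + 39680 = -143557)
W(B) = -38*B (W(B) = -19*(B + B) = -38*B)
h - W(t(A(0))) = -143557 - (-38)*20*(-3/8 + (1/4)*0**2) = -143557 - (-38)*20*(-3/8 + (1/4)*0) = -143557 - (-38)*20*(-3/8 + 0) = -143557 - (-38)*20*(-3/8) = -143557 - (-38)*(-15)/2 = -143557 - 1*285 = -143557 - 285 = -143842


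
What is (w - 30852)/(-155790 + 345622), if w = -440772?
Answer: -58953/23729 ≈ -2.4844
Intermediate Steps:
(w - 30852)/(-155790 + 345622) = (-440772 - 30852)/(-155790 + 345622) = -471624/189832 = -471624*1/189832 = -58953/23729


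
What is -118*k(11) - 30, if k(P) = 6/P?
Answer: -1038/11 ≈ -94.364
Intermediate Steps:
-118*k(11) - 30 = -708/11 - 30 = -1038/11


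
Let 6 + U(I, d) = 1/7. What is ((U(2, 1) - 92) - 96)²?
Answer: 1841449/49 ≈ 37581.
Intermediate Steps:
U(I, d) = -41/7 (U(I, d) = -6 + 1/7 = -6 + ⅐ = -41/7)
((U(2, 1) - 92) - 96)² = ((-41/7 - 92) - 96)² = (-685/7 - 96)² = (-1357/7)² = 1841449/49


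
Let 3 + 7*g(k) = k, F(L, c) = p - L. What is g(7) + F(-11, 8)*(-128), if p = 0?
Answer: -9852/7 ≈ -1407.4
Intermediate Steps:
F(L, c) = -L (F(L, c) = 0 - L = -L)
g(k) = -3/7 + k/7
g(7) + F(-11, 8)*(-128) = (-3/7 + (1/7)*7) - 1*(-11)*(-128) = (-3/7 + 1) + 11*(-128) = 4/7 - 1408 = -9852/7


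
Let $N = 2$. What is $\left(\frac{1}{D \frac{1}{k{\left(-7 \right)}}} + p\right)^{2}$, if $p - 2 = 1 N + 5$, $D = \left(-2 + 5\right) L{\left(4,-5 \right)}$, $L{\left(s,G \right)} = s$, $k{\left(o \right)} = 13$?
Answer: $\frac{14641}{144} \approx 101.67$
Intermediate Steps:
$D = 12$ ($D = \left(-2 + 5\right) 4 = 3 \cdot 4 = 12$)
$p = 9$ ($p = 2 + \left(1 \cdot 2 + 5\right) = 2 + \left(2 + 5\right) = 2 + 7 = 9$)
$\left(\frac{1}{D \frac{1}{k{\left(-7 \right)}}} + p\right)^{2} = \left(\frac{1}{12 \cdot \frac{1}{13}} + 9\right)^{2} = \left(\frac{1}{\frac{12}{13}} + 9\right)^{2} = \left(\frac{13}{12} + 9\right)^{2} = \left(\frac{121}{12}\right)^{2} = \frac{14641}{144}$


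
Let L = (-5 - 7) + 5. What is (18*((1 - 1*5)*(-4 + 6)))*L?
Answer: 1008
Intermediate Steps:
L = -7 (L = -12 + 5 = -7)
(18*((1 - 1*5)*(-4 + 6)))*L = (18*((1 - 1*5)*(-4 + 6)))*(-7) = (18*((1 - 5)*2))*(-7) = (18*(-4*2))*(-7) = (18*(-8))*(-7) = -144*(-7) = 1008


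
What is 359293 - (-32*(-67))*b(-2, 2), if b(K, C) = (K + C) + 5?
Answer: 348573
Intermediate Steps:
b(K, C) = 5 + C + K (b(K, C) = (C + K) + 5 = 5 + C + K)
359293 - (-32*(-67))*b(-2, 2) = 359293 - (-32*(-67))*(5 + 2 - 2) = 359293 - 2144*5 = 359293 - 1*10720 = 359293 - 10720 = 348573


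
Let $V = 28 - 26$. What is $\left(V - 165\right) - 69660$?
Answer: $-69823$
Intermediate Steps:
$V = 2$ ($V = 28 - 26 = 2$)
$\left(V - 165\right) - 69660 = \left(2 - 165\right) - 69660 = -163 - 69660 = -69823$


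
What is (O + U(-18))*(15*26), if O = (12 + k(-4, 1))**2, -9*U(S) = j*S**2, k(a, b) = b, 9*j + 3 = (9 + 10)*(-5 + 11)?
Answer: -107250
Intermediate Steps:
j = 37/3 (j = -1/3 + ((9 + 10)*(-5 + 11))/9 = -1/3 + (19*6)/9 = -1/3 + (1/9)*114 = -1/3 + 38/3 = 37/3 ≈ 12.333)
U(S) = -37*S**2/27
O = 169 (O = (12 + 1)**2 = 13**2 = 169)
(O + U(-18))*(15*26) = (169 - 37/27*(-18)**2)*(15*26) = (169 - 37/27*324)*390 = (169 - 444)*390 = -275*390 = -107250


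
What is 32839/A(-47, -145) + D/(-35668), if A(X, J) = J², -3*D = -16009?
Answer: 3177315131/2249759100 ≈ 1.4123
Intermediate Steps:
D = 16009/3 (D = -⅓*(-16009) = 16009/3 ≈ 5336.3)
32839/A(-47, -145) + D/(-35668) = 32839/((-145)²) + (16009/3)/(-35668) = 32839/21025 + (16009/3)*(-1/35668) = 32839*(1/21025) - 16009/107004 = 32839/21025 - 16009/107004 = 3177315131/2249759100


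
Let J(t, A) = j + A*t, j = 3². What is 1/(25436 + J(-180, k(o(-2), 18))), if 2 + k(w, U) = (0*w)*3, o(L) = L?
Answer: 1/25805 ≈ 3.8752e-5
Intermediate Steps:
j = 9
k(w, U) = -2 (k(w, U) = -2 + (0*w)*3 = -2 + 0*3 = -2 + 0 = -2)
J(t, A) = 9 + A*t
1/(25436 + J(-180, k(o(-2), 18))) = 1/(25436 + (9 - 2*(-180))) = 1/(25436 + (9 + 360)) = 1/(25436 + 369) = 1/25805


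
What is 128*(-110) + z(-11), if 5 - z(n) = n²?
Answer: -14196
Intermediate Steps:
z(n) = 5 - n²
128*(-110) + z(-11) = 128*(-110) + (5 - 1*(-11)²) = -14080 + (5 - 1*121) = -14080 + (5 - 121) = -14080 - 116 = -14196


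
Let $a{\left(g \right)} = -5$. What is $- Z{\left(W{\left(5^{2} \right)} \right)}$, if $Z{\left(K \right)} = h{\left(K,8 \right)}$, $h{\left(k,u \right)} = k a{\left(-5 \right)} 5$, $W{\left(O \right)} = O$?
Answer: $625$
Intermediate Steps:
$h{\left(k,u \right)} = - 25 k$ ($h{\left(k,u \right)} = k \left(-5\right) 5 = - 5 k 5 = - 25 k$)
$Z{\left(K \right)} = - 25 K$
$- Z{\left(W{\left(5^{2} \right)} \right)} = - \left(-25\right) 5^{2} = - \left(-25\right) 25 = \left(-1\right) \left(-625\right) = 625$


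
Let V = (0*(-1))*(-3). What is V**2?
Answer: 0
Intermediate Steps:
V = 0 (V = 0*(-3) = 0)
V**2 = 0**2 = 0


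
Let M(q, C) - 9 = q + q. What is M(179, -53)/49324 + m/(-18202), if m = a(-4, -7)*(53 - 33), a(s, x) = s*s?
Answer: -239567/23626196 ≈ -0.010140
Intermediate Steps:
a(s, x) = s**2
m = 320 (m = (-4)**2*(53 - 33) = 16*20 = 320)
M(q, C) = 9 + 2*q (M(q, C) = 9 + (q + q) = 9 + 2*q)
M(179, -53)/49324 + m/(-18202) = (9 + 2*179)/49324 + 320/(-18202) = (9 + 358)*(1/49324) + 320*(-1/18202) = 367*(1/49324) - 160/9101 = 367/49324 - 160/9101 = -239567/23626196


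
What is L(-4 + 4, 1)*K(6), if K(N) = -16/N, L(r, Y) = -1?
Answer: 8/3 ≈ 2.6667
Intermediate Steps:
L(-4 + 4, 1)*K(6) = -(-16)/6 = -1*(-8/3) = 8/3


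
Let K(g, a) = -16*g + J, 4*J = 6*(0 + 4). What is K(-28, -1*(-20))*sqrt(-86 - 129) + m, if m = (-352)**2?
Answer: 123904 + 454*I*sqrt(215) ≈ 1.239e+5 + 6656.9*I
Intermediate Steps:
J = 6 (J = (6*(0 + 4))/4 = (6*4)/4 = (1/4)*24 = 6)
K(g, a) = 6 - 16*g (K(g, a) = -16*g + 6 = 6 - 16*g)
m = 123904
K(-28, -1*(-20))*sqrt(-86 - 129) + m = (6 - 16*(-28))*sqrt(-86 - 129) + 123904 = (6 + 448)*sqrt(-215) + 123904 = 454*(I*sqrt(215)) + 123904 = 454*I*sqrt(215) + 123904 = 123904 + 454*I*sqrt(215)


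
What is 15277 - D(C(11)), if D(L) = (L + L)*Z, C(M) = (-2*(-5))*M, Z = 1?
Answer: 15057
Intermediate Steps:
C(M) = 10*M
D(L) = 2*L (D(L) = (L + L)*1 = (2*L)*1 = 2*L)
15277 - D(C(11)) = 15277 - 2*10*11 = 15277 - 2*110 = 15277 - 1*220 = 15277 - 220 = 15057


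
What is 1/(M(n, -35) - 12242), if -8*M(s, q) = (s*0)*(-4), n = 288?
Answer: -1/12242 ≈ -8.1686e-5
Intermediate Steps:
M(s, q) = 0 (M(s, q) = -s*0*(-4)/8 = -0*(-4) = -⅛*0 = 0)
1/(M(n, -35) - 12242) = 1/(0 - 12242) = 1/(-12242) = -1/12242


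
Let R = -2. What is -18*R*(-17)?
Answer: -612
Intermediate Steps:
-18*R*(-17) = -18*(-2)*(-17) = 36*(-17) = -612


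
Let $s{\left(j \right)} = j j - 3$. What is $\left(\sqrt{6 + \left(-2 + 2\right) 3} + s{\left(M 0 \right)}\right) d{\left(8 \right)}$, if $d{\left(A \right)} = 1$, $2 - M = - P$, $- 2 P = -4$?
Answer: $-3 + \sqrt{6} \approx -0.55051$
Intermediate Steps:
$P = 2$ ($P = \left(- \frac{1}{2}\right) \left(-4\right) = 2$)
$M = 4$ ($M = 2 - \left(-1\right) 2 = 2 - -2 = 2 + 2 = 4$)
$s{\left(j \right)} = -3 + j^{2}$ ($s{\left(j \right)} = j^{2} - 3 = -3 + j^{2}$)
$\left(\sqrt{6 + \left(-2 + 2\right) 3} + s{\left(M 0 \right)}\right) d{\left(8 \right)} = \left(\sqrt{6 + \left(-2 + 2\right) 3} - \left(3 - \left(4 \cdot 0\right)^{2}\right)\right) 1 = \left(\sqrt{6 + 0 \cdot 3} - \left(3 - 0^{2}\right)\right) 1 = \left(\sqrt{6 + 0} + \left(-3 + 0\right)\right) 1 = \left(\sqrt{6} - 3\right) 1 = \left(-3 + \sqrt{6}\right) 1 = -3 + \sqrt{6}$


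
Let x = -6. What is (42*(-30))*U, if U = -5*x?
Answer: -37800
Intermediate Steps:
U = 30 (U = -5*(-6) = 30)
(42*(-30))*U = (42*(-30))*30 = -1260*30 = -37800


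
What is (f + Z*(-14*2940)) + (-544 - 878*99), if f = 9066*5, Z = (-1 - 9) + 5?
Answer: 163664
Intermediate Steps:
Z = -5 (Z = -10 + 5 = -5)
f = 45330
(f + Z*(-14*2940)) + (-544 - 878*99) = (45330 - (-70)*2940) + (-544 - 878*99) = (45330 - 5*(-41160)) + (-544 - 86922) = (45330 + 205800) - 87466 = 251130 - 87466 = 163664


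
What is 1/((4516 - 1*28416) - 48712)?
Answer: -1/72612 ≈ -1.3772e-5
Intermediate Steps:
1/((4516 - 1*28416) - 48712) = 1/((4516 - 28416) - 48712) = 1/(-23900 - 48712) = 1/(-72612) = -1/72612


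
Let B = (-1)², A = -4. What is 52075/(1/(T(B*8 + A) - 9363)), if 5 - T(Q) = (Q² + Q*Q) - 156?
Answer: -480860550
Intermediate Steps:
B = 1
T(Q) = 161 - 2*Q² (T(Q) = 5 - ((Q² + Q*Q) - 156) = 5 - ((Q² + Q²) - 156) = 5 - (2*Q² - 156) = 5 - (-156 + 2*Q²) = 5 + (156 - 2*Q²) = 161 - 2*Q²)
52075/(1/(T(B*8 + A) - 9363)) = 52075/(1/((161 - 2*(1*8 - 4)²) - 9363)) = 52075/(1/((161 - 2*(8 - 4)²) - 9363)) = 52075/(1/((161 - 2*4²) - 9363)) = 52075/(1/((161 - 2*16) - 9363)) = 52075/(1/((161 - 32) - 9363)) = 52075/(1/(129 - 9363)) = 52075/(1/(-9234)) = 52075/(-1/9234) = 52075*(-9234) = -480860550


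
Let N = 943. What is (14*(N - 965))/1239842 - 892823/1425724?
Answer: -553699288479/883836247804 ≈ -0.62647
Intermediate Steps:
(14*(N - 965))/1239842 - 892823/1425724 = (14*(943 - 965))/1239842 - 892823/1425724 = (14*(-22))*(1/1239842) - 892823*1/1425724 = -308*1/1239842 - 892823/1425724 = -154/619921 - 892823/1425724 = -553699288479/883836247804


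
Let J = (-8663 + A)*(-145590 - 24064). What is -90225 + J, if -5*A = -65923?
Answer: -3835988757/5 ≈ -7.6720e+8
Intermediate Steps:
A = 65923/5 (A = -⅕*(-65923) = 65923/5 ≈ 13185.)
J = -3835537632/5 (J = (-8663 + 65923/5)*(-145590 - 24064) = (22608/5)*(-169654) = -3835537632/5 ≈ -7.6711e+8)
-90225 + J = -90225 - 3835537632/5 = -3835988757/5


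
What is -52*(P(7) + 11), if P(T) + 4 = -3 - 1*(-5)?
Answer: -468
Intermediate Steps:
P(T) = -2 (P(T) = -4 + (-3 - 1*(-5)) = -4 + (-3 + 5) = -4 + 2 = -2)
-52*(P(7) + 11) = -52*(-2 + 11) = -52*9 = -468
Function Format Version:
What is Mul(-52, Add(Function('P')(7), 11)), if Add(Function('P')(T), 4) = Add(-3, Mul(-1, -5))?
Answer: -468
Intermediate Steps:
Function('P')(T) = -2 (Function('P')(T) = Add(-4, Add(-3, Mul(-1, -5))) = Add(-4, Add(-3, 5)) = Add(-4, 2) = -2)
Mul(-52, Add(Function('P')(7), 11)) = Mul(-52, Add(-2, 11)) = Mul(-52, 9) = -468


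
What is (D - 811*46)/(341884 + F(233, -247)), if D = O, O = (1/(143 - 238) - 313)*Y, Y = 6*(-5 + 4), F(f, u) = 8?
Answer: -1682827/16239870 ≈ -0.10362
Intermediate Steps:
Y = -6 (Y = 6*(-1) = -6)
O = 178416/95 (O = (1/(143 - 238) - 313)*(-6) = (1/(-95) - 313)*(-6) = (-1/95 - 313)*(-6) = -29736/95*(-6) = 178416/95 ≈ 1878.1)
D = 178416/95 ≈ 1878.1
(D - 811*46)/(341884 + F(233, -247)) = (178416/95 - 811*46)/(341884 + 8) = (178416/95 - 37306)/341892 = -3365654/95*1/341892 = -1682827/16239870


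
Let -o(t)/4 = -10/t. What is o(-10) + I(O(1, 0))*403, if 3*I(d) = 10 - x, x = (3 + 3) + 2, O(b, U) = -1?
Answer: 794/3 ≈ 264.67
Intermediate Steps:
x = 8 (x = 6 + 2 = 8)
o(t) = 40/t (o(t) = -(-40)/t = 40/t)
I(d) = 2/3 (I(d) = (10 - 1*8)/3 = (10 - 8)/3 = (1/3)*2 = 2/3)
o(-10) + I(O(1, 0))*403 = 40/(-10) + (2/3)*403 = 40*(-1/10) + 806/3 = -4 + 806/3 = 794/3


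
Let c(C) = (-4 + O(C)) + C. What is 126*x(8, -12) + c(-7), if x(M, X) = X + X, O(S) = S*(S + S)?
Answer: -2937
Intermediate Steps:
O(S) = 2*S² (O(S) = S*(2*S) = 2*S²)
c(C) = -4 + C + 2*C² (c(C) = (-4 + 2*C²) + C = -4 + C + 2*C²)
x(M, X) = 2*X
126*x(8, -12) + c(-7) = 126*(2*(-12)) + (-4 - 7 + 2*(-7)²) = 126*(-24) + (-4 - 7 + 2*49) = -3024 + (-4 - 7 + 98) = -3024 + 87 = -2937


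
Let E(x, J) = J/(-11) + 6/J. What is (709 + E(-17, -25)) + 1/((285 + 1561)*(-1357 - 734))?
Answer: 754758502249/1061496150 ≈ 711.03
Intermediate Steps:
E(x, J) = 6/J - J/11 (E(x, J) = J*(-1/11) + 6/J = -J/11 + 6/J = 6/J - J/11)
(709 + E(-17, -25)) + 1/((285 + 1561)*(-1357 - 734)) = (709 + (6/(-25) - 1/11*(-25))) + 1/((285 + 1561)*(-1357 - 734)) = (709 + (6*(-1/25) + 25/11)) + 1/(1846*(-2091)) = (709 + (-6/25 + 25/11)) + (1/1846)*(-1/2091) = (709 + 559/275) - 1/3859986 = 195534/275 - 1/3859986 = 754758502249/1061496150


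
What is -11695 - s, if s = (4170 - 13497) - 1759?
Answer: -609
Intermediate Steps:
s = -11086 (s = -9327 - 1759 = -11086)
-11695 - s = -11695 - 1*(-11086) = -11695 + 11086 = -609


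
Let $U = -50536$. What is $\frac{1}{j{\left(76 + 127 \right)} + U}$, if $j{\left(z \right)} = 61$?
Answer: $- \frac{1}{50475} \approx -1.9812 \cdot 10^{-5}$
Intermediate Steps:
$\frac{1}{j{\left(76 + 127 \right)} + U} = \frac{1}{61 - 50536} = \frac{1}{-50475} = - \frac{1}{50475}$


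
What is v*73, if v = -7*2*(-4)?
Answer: 4088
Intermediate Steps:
v = 56 (v = -14*(-4) = 56)
v*73 = 56*73 = 4088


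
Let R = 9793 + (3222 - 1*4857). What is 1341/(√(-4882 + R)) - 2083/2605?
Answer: -2083/2605 + 447*√91/182 ≈ 22.630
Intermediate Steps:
R = 8158 (R = 9793 + (3222 - 4857) = 9793 - 1635 = 8158)
1341/(√(-4882 + R)) - 2083/2605 = 1341/(√(-4882 + 8158)) - 2083/2605 = 1341/(√3276) - 2083*1/2605 = 1341/((6*√91)) - 2083/2605 = 1341*(√91/546) - 2083/2605 = 447*√91/182 - 2083/2605 = -2083/2605 + 447*√91/182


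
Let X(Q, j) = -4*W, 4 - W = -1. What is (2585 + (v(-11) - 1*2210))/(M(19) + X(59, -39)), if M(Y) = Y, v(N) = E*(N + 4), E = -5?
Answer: -410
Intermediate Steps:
W = 5 (W = 4 - 1*(-1) = 4 + 1 = 5)
v(N) = -20 - 5*N (v(N) = -5*(N + 4) = -5*(4 + N) = -20 - 5*N)
X(Q, j) = -20 (X(Q, j) = -4*5 = -20)
(2585 + (v(-11) - 1*2210))/(M(19) + X(59, -39)) = (2585 + ((-20 - 5*(-11)) - 1*2210))/(19 - 20) = (2585 + ((-20 + 55) - 2210))/(-1) = (2585 + (35 - 2210))*(-1) = (2585 - 2175)*(-1) = 410*(-1) = -410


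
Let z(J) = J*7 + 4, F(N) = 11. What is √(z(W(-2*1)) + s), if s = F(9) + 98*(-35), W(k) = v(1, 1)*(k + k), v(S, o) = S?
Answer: I*√3443 ≈ 58.677*I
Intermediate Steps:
W(k) = 2*k (W(k) = 1*(k + k) = 1*(2*k) = 2*k)
s = -3419 (s = 11 + 98*(-35) = 11 - 3430 = -3419)
z(J) = 4 + 7*J (z(J) = 7*J + 4 = 4 + 7*J)
√(z(W(-2*1)) + s) = √((4 + 7*(2*(-2*1))) - 3419) = √((4 + 7*(2*(-2))) - 3419) = √((4 + 7*(-4)) - 3419) = √((4 - 28) - 3419) = √(-24 - 3419) = √(-3443) = I*√3443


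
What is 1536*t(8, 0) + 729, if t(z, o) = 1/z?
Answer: 921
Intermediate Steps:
1536*t(8, 0) + 729 = 1536/8 + 729 = 1536*(1/8) + 729 = 192 + 729 = 921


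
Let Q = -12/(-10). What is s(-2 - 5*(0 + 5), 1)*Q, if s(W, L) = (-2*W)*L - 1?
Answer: 318/5 ≈ 63.600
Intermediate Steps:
s(W, L) = -1 - 2*L*W (s(W, L) = -2*L*W - 1 = -1 - 2*L*W)
Q = 6/5 (Q = -12*(-1/10) = 6/5 ≈ 1.2000)
s(-2 - 5*(0 + 5), 1)*Q = (-1 - 2*1*(-2 - 5*(0 + 5)))*(6/5) = (-1 - 2*1*(-2 - 5*5))*(6/5) = (-1 - 2*1*(-2 - 1*25))*(6/5) = (-1 - 2*1*(-2 - 25))*(6/5) = (-1 - 2*1*(-27))*(6/5) = (-1 + 54)*(6/5) = 53*(6/5) = 318/5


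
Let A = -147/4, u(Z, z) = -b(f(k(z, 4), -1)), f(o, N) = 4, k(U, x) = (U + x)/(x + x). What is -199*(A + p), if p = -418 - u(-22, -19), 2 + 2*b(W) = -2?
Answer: 363573/4 ≈ 90893.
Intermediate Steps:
k(U, x) = (U + x)/(2*x) (k(U, x) = (U + x)/((2*x)) = (U + x)*(1/(2*x)) = (U + x)/(2*x))
b(W) = -2 (b(W) = -1 + (1/2)*(-2) = -1 - 1 = -2)
u(Z, z) = 2 (u(Z, z) = -1*(-2) = 2)
A = -147/4 (A = -147*1/4 = -147/4 ≈ -36.750)
p = -420 (p = -418 - 1*2 = -418 - 2 = -420)
-199*(A + p) = -199*(-147/4 - 420) = -199*(-1827/4) = 363573/4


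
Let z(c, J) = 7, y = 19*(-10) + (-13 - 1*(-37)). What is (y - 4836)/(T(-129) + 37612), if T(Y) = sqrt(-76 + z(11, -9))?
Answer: -188135224/1414662613 + 5002*I*sqrt(69)/1414662613 ≈ -0.13299 + 2.9371e-5*I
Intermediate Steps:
y = -166 (y = -190 + (-13 + 37) = -190 + 24 = -166)
T(Y) = I*sqrt(69) (T(Y) = sqrt(-76 + 7) = sqrt(-69) = I*sqrt(69))
(y - 4836)/(T(-129) + 37612) = (-166 - 4836)/(I*sqrt(69) + 37612) = -5002/(37612 + I*sqrt(69))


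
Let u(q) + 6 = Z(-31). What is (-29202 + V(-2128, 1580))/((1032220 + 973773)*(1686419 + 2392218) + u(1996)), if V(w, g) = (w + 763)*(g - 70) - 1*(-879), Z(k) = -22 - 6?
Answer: -2089473/8181717271507 ≈ -2.5538e-7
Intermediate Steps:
Z(k) = -28
V(w, g) = 879 + (-70 + g)*(763 + w) (V(w, g) = (763 + w)*(-70 + g) + 879 = (-70 + g)*(763 + w) + 879 = 879 + (-70 + g)*(763 + w))
u(q) = -34 (u(q) = -6 - 28 = -34)
(-29202 + V(-2128, 1580))/((1032220 + 973773)*(1686419 + 2392218) + u(1996)) = (-29202 + (-52531 - 70*(-2128) + 763*1580 + 1580*(-2128)))/((1032220 + 973773)*(1686419 + 2392218) - 34) = (-29202 + (-52531 + 148960 + 1205540 - 3362240))/(2005993*4078637 - 34) = (-29202 - 2060271)/(8181717271541 - 34) = -2089473/8181717271507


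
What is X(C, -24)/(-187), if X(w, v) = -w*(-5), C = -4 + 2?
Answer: 10/187 ≈ 0.053476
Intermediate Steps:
C = -2
X(w, v) = 5*w
X(C, -24)/(-187) = (5*(-2))/(-187) = -10*(-1/187) = 10/187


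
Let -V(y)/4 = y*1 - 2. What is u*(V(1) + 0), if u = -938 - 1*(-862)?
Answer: -304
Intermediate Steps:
V(y) = 8 - 4*y (V(y) = -4*(y*1 - 2) = -4*(y - 2) = -4*(-2 + y) = 8 - 4*y)
u = -76 (u = -938 + 862 = -76)
u*(V(1) + 0) = -76*((8 - 4*1) + 0) = -76*((8 - 4) + 0) = -76*(4 + 0) = -76*4 = -304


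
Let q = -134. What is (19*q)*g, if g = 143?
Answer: -364078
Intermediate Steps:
(19*q)*g = (19*(-134))*143 = -2546*143 = -364078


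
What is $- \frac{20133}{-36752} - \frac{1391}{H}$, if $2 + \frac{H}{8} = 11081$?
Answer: $\frac{216663253}{407175408} \approx 0.53211$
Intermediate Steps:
$H = 88632$ ($H = -16 + 8 \cdot 11081 = -16 + 88648 = 88632$)
$- \frac{20133}{-36752} - \frac{1391}{H} = - \frac{20133}{-36752} - \frac{1391}{88632} = \left(-20133\right) \left(- \frac{1}{36752}\right) - \frac{1391}{88632} = \frac{20133}{36752} - \frac{1391}{88632} = \frac{216663253}{407175408}$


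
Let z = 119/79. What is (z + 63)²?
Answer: 25969216/6241 ≈ 4161.1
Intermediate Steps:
z = 119/79 (z = 119*(1/79) = 119/79 ≈ 1.5063)
(z + 63)² = (119/79 + 63)² = (5096/79)² = 25969216/6241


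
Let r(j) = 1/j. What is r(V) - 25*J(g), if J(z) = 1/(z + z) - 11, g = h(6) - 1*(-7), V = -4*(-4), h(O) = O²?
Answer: 189043/688 ≈ 274.77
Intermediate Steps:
V = 16
g = 43 (g = 6² - 1*(-7) = 36 + 7 = 43)
J(z) = -11 + 1/(2*z) (J(z) = 1/(2*z) - 11 = -11 + 1/(2*z))
r(V) - 25*J(g) = 1/16 - 25*(-11 + (½)/43) = 1/16 - 25*(-11 + (½)*(1/43)) = 1/16 - 25*(-11 + 1/86) = 1/16 - 25*(-945/86) = 1/16 + 23625/86 = 189043/688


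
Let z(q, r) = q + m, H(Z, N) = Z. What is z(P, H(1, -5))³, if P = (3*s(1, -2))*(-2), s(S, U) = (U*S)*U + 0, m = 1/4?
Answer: -857375/64 ≈ -13396.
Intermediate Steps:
m = ¼ ≈ 0.25000
s(S, U) = S*U² (s(S, U) = (S*U)*U + 0 = S*U² + 0 = S*U²)
P = -24 (P = (3*(1*(-2)²))*(-2) = (3*(1*4))*(-2) = (3*4)*(-2) = 12*(-2) = -24)
z(q, r) = ¼ + q (z(q, r) = q + ¼ = ¼ + q)
z(P, H(1, -5))³ = (¼ - 24)³ = (-95/4)³ = -857375/64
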